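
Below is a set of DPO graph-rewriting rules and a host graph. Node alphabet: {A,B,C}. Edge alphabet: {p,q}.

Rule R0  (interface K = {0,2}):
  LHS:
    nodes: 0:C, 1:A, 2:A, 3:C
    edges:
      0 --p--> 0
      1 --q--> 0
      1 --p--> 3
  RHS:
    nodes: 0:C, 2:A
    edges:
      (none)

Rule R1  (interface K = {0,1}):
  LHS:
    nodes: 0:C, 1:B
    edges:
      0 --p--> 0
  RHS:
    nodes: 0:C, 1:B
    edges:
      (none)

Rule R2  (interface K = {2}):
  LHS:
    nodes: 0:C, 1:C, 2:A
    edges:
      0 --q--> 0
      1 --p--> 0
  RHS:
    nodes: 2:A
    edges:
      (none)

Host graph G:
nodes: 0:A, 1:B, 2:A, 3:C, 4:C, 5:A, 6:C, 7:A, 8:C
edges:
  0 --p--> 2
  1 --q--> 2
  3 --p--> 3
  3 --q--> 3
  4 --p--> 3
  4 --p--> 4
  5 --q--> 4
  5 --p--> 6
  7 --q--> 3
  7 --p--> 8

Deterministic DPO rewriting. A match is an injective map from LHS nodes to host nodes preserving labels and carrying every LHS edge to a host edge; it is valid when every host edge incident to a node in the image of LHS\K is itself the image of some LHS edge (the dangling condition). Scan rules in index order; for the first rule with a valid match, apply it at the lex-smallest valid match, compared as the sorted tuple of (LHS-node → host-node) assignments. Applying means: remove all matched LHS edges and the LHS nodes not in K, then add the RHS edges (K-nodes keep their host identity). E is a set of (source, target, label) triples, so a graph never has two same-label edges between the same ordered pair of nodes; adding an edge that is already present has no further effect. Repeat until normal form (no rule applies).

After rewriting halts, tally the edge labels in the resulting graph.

start.  V:9 E:10  edges: 0-p->2 1-q->2 3-p->3 3-q->3 4-p->3 4-p->4 5-q->4 5-p->6 7-q->3 7-p->8
1. fire R0 via {0↦3, 1↦7, 2↦0, 3↦8}  →  V:7 E:7  edges: 0-p->2 1-q->2 3-q->3 4-p->3 4-p->4 5-q->4 5-p->6
2. fire R0 via {0↦4, 1↦5, 2↦0, 3↦6}  →  V:5 E:4  edges: 0-p->2 1-q->2 3-q->3 4-p->3
3. fire R2 via {0↦3, 1↦4, 2↦0}  →  V:3 E:2  edges: 0-p->2 1-q->2
halt: no rule applies after step 3
NF edges: [(0, 2, 'p'), (1, 2, 'q')]

Answer: p:1 q:1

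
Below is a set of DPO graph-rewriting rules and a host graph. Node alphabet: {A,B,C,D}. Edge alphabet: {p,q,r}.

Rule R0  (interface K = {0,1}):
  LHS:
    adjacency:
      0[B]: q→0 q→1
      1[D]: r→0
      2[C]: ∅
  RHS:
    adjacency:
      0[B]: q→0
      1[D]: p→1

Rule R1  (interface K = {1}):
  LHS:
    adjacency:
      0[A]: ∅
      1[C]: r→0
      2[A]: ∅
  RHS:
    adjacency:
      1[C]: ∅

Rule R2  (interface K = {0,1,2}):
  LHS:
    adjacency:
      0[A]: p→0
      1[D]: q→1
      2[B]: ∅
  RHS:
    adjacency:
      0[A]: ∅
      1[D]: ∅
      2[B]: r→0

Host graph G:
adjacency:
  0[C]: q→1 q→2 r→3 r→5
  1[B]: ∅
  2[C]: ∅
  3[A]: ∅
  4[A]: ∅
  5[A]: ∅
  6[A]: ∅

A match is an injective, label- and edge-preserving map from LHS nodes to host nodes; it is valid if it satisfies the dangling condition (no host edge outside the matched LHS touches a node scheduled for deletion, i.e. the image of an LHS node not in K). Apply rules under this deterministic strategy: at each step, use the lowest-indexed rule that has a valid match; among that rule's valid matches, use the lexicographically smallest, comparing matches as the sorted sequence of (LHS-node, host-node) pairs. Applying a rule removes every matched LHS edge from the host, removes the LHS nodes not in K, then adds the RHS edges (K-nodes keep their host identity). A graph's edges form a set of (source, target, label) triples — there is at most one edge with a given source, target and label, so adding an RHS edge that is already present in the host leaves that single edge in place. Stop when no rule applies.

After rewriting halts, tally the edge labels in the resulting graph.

initial: |V|=7 |E|=4  E = 0-q->1 0-q->2 0-r->3 0-r->5
step 1: apply R1 at {0↦3, 1↦0, 2↦4}  → |V|=5 |E|=3  E = 0-q->1 0-q->2 0-r->5
step 2: apply R1 at {0↦5, 1↦0, 2↦6}  → |V|=3 |E|=2  E = 0-q->1 0-q->2
normal form: no rule applies after step 2
NF edges: [(0, 1, 'q'), (0, 2, 'q')]

Answer: q:2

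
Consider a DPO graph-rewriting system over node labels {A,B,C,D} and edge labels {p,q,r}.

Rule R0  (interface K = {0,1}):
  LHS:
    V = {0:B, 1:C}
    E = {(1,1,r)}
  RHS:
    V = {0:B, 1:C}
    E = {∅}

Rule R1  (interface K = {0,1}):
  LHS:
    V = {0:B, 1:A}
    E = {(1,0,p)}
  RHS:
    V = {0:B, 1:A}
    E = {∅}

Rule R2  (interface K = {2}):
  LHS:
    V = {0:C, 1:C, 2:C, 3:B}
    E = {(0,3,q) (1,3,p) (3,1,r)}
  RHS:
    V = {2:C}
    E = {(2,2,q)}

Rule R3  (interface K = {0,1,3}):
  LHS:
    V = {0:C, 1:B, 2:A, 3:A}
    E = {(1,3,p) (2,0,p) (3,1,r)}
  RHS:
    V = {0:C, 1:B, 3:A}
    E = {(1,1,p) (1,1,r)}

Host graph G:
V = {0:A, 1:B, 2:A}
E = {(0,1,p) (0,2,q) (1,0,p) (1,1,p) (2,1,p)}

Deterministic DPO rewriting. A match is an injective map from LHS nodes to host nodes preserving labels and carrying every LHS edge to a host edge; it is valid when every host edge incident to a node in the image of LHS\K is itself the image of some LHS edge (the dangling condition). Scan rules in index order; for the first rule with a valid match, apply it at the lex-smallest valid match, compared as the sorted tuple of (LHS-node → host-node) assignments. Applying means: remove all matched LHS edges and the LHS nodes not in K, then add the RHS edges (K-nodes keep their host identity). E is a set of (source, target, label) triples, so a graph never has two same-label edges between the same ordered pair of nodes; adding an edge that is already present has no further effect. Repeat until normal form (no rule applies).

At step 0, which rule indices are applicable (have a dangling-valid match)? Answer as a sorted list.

R0: no valid match — LHS pattern not found
R1: 2 valid matches — {0↦1, 1↦0}, {0↦1, 1↦2}
R2: no valid match — LHS pattern not found
R3: no valid match — LHS pattern not found

Answer: [R1]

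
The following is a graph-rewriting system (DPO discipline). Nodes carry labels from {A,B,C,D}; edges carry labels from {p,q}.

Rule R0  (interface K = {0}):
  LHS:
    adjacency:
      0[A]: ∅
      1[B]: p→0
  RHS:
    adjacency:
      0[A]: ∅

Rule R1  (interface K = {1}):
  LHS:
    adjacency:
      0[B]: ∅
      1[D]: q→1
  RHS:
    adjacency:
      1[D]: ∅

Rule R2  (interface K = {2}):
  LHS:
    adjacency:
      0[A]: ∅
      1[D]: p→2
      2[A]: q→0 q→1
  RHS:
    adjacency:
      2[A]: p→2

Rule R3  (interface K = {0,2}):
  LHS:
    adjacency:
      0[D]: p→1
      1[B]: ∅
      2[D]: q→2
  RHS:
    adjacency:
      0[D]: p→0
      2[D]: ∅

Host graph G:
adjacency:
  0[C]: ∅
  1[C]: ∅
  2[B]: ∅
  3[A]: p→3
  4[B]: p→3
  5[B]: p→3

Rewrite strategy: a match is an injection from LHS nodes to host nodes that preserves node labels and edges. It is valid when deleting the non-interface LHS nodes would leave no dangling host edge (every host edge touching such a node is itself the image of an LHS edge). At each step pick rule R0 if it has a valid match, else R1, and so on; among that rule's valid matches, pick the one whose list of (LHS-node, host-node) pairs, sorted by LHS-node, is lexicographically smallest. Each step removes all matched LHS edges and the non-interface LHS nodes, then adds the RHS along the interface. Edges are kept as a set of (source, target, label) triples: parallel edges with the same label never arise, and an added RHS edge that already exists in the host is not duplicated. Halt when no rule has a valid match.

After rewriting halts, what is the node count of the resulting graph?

Answer: 4

Steps:
start.  V:6 E:3  edges: 3-p->3 4-p->3 5-p->3
1. fire R0 via {0↦3, 1↦4}  →  V:5 E:2  edges: 3-p->3 5-p->3
2. fire R0 via {0↦3, 1↦5}  →  V:4 E:1  edges: 3-p->3
normal form: no rule applies after step 2
NF nodes: {0:C, 1:C, 2:B, 3:A}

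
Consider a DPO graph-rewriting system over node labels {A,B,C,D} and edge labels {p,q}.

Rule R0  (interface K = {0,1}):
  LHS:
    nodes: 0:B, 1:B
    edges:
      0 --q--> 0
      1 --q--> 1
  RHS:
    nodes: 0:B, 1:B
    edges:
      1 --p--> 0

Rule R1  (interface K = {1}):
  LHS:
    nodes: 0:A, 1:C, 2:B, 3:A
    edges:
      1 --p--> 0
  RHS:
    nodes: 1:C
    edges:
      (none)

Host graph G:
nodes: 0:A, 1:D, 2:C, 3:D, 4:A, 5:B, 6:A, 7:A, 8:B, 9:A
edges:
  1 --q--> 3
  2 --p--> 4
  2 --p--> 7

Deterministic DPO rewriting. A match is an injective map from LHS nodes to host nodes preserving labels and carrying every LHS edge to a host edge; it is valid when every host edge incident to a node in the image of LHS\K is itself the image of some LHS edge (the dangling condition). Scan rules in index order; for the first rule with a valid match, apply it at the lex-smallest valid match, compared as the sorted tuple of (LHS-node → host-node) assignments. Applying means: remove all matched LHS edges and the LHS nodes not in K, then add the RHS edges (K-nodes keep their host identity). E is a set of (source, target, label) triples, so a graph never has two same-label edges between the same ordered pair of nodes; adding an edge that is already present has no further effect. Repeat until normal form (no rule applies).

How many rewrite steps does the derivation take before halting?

initial: |V|=10 |E|=3  E = 1-q->3 2-p->4 2-p->7
step 1: apply R1 at {0↦4, 1↦2, 2↦5, 3↦0}  → |V|=7 |E|=2  E = 1-q->3 2-p->7
step 2: apply R1 at {0↦7, 1↦2, 2↦8, 3↦6}  → |V|=4 |E|=1  E = 1-q->3
normal form: no rule applies after step 2

Answer: 2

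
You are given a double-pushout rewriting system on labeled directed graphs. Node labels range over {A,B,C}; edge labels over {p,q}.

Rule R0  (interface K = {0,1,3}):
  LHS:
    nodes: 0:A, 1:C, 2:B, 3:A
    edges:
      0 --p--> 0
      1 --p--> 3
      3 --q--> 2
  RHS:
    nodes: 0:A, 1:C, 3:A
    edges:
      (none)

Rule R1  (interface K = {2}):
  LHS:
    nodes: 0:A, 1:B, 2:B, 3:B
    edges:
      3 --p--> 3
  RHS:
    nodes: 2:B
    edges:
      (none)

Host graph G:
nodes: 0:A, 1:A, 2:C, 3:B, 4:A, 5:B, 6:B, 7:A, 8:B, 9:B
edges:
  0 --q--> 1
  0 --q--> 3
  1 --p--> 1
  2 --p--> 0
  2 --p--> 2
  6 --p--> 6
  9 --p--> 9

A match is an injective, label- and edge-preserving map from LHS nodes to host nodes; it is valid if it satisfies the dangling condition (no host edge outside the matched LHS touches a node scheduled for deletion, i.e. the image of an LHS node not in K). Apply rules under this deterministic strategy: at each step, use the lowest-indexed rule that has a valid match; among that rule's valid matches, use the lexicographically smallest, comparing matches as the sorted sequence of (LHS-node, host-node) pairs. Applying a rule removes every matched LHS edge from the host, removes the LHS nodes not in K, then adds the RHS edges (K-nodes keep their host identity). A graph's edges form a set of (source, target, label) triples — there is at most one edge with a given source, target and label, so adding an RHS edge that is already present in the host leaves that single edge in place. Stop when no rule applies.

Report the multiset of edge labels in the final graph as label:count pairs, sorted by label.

initial: |V|=10 |E|=7  E = 0-q->1 0-q->3 1-p->1 2-p->0 2-p->2 6-p->6 9-p->9
step 1: apply R0 at {0↦1, 1↦2, 2↦3, 3↦0}  → |V|=9 |E|=4  E = 0-q->1 2-p->2 6-p->6 9-p->9
step 2: apply R1 at {0↦4, 1↦5, 2↦6, 3↦9}  → |V|=6 |E|=3  E = 0-q->1 2-p->2 6-p->6
normal form: no rule applies after step 2
NF edges: [(0, 1, 'q'), (2, 2, 'p'), (6, 6, 'p')]

Answer: p:2 q:1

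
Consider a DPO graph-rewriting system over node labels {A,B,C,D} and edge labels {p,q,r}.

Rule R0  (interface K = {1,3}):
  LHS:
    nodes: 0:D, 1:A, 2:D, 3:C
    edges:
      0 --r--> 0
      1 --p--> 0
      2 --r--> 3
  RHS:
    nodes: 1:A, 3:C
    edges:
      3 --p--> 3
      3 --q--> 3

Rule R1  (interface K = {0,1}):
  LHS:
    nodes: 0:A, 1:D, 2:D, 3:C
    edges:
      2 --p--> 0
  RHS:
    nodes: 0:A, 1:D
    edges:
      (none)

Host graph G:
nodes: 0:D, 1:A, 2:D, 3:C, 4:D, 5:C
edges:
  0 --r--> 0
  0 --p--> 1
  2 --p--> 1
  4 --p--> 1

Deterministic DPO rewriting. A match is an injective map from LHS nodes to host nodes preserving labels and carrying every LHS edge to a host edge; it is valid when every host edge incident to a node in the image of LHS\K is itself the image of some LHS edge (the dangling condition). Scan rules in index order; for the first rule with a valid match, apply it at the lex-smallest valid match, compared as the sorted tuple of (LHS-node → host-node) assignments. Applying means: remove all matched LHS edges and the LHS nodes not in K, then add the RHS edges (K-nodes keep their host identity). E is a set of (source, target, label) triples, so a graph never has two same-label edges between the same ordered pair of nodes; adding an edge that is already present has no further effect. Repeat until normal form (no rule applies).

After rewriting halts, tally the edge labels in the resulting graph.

Answer: p:1 r:1

Steps:
start.  V:6 E:4  edges: 0-r->0 0-p->1 2-p->1 4-p->1
1. fire R1 via {0↦1, 1↦0, 2↦2, 3↦3}  →  V:4 E:3  edges: 0-r->0 0-p->1 4-p->1
2. fire R1 via {0↦1, 1↦0, 2↦4, 3↦5}  →  V:2 E:2  edges: 0-r->0 0-p->1
halt: no rule applies after step 2
NF edges: [(0, 0, 'r'), (0, 1, 'p')]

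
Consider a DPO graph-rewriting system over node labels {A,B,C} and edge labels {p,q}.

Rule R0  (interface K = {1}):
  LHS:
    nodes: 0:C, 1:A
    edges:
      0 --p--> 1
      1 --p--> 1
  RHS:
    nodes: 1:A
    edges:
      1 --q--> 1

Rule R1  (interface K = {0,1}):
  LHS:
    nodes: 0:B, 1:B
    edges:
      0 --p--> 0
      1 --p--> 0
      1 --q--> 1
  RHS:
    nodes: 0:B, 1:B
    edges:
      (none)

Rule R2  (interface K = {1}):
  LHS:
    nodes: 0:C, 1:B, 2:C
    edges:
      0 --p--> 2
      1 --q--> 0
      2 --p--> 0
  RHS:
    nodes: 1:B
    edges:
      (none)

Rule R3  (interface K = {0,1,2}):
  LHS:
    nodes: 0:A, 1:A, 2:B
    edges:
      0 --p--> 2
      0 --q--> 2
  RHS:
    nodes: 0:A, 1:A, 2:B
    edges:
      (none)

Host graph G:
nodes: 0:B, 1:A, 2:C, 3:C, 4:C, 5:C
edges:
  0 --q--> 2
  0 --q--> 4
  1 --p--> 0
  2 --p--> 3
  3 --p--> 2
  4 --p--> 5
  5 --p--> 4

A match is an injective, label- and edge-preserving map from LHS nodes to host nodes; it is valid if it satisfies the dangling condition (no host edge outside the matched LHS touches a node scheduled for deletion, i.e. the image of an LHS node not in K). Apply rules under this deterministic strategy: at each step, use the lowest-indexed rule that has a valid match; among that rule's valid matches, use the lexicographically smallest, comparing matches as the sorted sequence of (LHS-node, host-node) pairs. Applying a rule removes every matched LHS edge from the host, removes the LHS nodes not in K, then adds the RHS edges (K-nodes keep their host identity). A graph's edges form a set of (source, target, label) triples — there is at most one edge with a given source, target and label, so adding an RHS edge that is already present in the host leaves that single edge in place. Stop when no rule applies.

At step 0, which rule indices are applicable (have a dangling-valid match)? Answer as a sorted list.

Answer: [R2]

Rewrite trace:
R0: no valid match — LHS pattern not found
R1: no valid match — LHS pattern not found
R2: 2 valid matches — {0↦2, 1↦0, 2↦3}, {0↦4, 1↦0, 2↦5}
R3: no valid match — LHS pattern not found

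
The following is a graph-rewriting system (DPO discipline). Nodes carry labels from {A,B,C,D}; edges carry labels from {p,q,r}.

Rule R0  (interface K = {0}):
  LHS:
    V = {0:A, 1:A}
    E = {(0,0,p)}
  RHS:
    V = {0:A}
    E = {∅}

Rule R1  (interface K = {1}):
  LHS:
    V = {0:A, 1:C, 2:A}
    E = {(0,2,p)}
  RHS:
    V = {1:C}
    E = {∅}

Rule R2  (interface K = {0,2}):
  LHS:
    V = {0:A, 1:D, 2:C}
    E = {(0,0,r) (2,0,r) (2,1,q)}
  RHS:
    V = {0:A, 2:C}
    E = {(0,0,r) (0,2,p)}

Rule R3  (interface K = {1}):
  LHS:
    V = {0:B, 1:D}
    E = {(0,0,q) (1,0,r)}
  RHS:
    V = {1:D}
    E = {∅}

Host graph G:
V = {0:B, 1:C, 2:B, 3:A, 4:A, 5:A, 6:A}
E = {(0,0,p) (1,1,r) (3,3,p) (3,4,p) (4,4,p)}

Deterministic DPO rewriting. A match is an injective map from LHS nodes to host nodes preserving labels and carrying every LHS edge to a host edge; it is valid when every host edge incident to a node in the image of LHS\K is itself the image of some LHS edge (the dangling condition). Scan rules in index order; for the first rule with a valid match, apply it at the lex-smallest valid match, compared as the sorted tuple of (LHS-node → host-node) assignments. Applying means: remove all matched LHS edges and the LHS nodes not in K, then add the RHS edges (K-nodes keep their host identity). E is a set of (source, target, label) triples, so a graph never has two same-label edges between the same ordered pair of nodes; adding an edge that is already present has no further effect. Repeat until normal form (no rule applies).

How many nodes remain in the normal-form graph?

[0] host  ⇒  7 nodes, 5 edges  {0-p->0 1-r->1 3-p->3 3-p->4 4-p->4}
[1] R0 @ {0↦3, 1↦5}  ⇒  6 nodes, 4 edges  {0-p->0 1-r->1 3-p->4 4-p->4}
[2] R0 @ {0↦4, 1↦6}  ⇒  5 nodes, 3 edges  {0-p->0 1-r->1 3-p->4}
[3] R1 @ {0↦3, 1↦1, 2↦4}  ⇒  3 nodes, 2 edges  {0-p->0 1-r->1}
normal form: no rule applies after step 3
NF nodes: {0:B, 1:C, 2:B}

Answer: 3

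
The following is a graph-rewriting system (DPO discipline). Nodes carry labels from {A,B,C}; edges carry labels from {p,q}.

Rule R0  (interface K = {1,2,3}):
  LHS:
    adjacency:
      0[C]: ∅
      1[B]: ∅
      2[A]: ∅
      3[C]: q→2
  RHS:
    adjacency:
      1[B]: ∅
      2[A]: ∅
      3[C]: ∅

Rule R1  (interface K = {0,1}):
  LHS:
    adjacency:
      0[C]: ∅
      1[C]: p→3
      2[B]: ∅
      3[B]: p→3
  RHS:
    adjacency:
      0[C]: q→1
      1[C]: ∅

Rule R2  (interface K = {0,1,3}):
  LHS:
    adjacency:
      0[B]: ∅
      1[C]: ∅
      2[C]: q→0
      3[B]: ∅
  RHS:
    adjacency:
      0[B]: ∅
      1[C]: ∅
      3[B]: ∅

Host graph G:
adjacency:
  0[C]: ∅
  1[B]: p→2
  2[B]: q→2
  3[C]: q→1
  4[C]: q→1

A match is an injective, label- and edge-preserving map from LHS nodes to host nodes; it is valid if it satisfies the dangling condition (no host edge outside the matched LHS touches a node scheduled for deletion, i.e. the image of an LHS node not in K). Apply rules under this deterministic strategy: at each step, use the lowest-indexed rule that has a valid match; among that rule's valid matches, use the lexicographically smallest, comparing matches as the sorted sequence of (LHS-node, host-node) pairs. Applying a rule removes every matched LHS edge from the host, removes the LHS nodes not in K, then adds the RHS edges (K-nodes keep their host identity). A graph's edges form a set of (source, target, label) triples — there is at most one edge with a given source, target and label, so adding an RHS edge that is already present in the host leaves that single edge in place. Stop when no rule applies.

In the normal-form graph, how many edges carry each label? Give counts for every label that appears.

initial: |V|=5 |E|=4  E = 1-p->2 2-q->2 3-q->1 4-q->1
step 1: apply R2 at {0↦1, 1↦0, 2↦3, 3↦2}  → |V|=4 |E|=3  E = 1-p->2 2-q->2 4-q->1
step 2: apply R2 at {0↦1, 1↦0, 2↦4, 3↦2}  → |V|=3 |E|=2  E = 1-p->2 2-q->2
normal form: no rule applies after step 2
NF edges: [(1, 2, 'p'), (2, 2, 'q')]

Answer: p:1 q:1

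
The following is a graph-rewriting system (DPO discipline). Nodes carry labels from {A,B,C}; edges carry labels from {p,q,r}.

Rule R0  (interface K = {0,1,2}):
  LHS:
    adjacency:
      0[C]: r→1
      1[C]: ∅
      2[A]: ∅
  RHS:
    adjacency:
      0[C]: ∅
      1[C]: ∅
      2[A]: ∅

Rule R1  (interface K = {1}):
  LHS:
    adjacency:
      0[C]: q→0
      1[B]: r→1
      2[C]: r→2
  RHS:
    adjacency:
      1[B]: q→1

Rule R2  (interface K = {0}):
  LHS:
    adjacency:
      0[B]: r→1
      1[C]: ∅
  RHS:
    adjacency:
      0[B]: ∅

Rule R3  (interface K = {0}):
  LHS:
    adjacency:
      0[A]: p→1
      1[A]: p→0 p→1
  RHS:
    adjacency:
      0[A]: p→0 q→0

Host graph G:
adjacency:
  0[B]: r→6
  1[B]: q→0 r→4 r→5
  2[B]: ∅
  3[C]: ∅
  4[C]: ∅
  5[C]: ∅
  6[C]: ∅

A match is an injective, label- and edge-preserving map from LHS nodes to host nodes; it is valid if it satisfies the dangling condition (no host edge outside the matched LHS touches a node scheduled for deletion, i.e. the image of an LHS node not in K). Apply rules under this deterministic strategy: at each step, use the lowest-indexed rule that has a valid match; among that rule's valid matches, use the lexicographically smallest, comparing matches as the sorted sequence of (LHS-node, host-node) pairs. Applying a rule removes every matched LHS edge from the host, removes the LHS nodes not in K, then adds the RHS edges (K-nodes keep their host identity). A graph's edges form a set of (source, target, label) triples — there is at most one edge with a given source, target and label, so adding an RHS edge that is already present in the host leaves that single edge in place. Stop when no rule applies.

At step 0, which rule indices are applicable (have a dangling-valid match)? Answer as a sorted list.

R0: no valid match — LHS pattern not found
R1: no valid match — LHS pattern not found
R2: 3 valid matches — {0↦0, 1↦6}, {0↦1, 1↦4}, {0↦1, 1↦5}
R3: no valid match — LHS pattern not found

Answer: [R2]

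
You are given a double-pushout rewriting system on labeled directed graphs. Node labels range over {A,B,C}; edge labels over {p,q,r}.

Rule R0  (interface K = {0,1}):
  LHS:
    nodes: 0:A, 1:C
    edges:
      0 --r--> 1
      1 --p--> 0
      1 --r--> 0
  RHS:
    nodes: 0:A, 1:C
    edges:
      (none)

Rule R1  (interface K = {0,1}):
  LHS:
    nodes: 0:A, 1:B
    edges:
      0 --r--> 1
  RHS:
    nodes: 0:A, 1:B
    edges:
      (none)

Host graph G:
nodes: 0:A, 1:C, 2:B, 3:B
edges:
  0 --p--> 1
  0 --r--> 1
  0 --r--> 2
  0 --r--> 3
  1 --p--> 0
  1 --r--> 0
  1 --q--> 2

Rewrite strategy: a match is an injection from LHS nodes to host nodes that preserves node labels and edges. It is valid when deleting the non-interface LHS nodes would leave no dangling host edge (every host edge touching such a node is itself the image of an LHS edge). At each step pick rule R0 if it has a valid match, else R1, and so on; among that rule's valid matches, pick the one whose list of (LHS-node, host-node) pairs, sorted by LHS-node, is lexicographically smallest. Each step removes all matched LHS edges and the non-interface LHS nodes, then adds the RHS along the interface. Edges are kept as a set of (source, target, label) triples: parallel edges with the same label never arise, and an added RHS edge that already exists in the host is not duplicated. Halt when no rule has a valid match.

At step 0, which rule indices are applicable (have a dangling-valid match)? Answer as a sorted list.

Answer: [R0,R1]

Derivation:
R0: 1 valid match — {0↦0, 1↦1}
R1: 2 valid matches — {0↦0, 1↦2}, {0↦0, 1↦3}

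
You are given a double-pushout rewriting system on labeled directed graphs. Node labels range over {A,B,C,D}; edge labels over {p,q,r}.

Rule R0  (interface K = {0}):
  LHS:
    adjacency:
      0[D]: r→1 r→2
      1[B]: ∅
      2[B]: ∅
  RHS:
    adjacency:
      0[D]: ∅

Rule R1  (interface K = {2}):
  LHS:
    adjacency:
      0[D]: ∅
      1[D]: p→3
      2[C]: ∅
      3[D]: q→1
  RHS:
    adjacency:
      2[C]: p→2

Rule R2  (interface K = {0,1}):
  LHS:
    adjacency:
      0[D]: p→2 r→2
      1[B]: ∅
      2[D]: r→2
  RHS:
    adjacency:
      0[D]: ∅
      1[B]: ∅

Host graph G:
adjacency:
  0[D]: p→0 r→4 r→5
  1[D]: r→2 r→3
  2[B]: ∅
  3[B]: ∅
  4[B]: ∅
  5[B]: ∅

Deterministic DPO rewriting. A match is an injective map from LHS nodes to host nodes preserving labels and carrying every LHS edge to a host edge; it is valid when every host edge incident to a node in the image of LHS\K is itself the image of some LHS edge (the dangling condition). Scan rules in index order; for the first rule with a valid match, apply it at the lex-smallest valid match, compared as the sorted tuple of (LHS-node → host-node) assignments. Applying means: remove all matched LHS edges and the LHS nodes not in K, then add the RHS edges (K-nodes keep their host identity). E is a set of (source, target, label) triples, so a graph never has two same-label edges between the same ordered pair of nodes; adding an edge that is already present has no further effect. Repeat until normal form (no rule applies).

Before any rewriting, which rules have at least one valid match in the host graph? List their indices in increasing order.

R0: 4 valid matches — {0↦0, 1↦4, 2↦5}, {0↦0, 1↦5, 2↦4}, {0↦1, 1↦2, 2↦3} (+1 more)
R1: no valid match — LHS pattern not found
R2: no valid match — LHS pattern not found

Answer: [R0]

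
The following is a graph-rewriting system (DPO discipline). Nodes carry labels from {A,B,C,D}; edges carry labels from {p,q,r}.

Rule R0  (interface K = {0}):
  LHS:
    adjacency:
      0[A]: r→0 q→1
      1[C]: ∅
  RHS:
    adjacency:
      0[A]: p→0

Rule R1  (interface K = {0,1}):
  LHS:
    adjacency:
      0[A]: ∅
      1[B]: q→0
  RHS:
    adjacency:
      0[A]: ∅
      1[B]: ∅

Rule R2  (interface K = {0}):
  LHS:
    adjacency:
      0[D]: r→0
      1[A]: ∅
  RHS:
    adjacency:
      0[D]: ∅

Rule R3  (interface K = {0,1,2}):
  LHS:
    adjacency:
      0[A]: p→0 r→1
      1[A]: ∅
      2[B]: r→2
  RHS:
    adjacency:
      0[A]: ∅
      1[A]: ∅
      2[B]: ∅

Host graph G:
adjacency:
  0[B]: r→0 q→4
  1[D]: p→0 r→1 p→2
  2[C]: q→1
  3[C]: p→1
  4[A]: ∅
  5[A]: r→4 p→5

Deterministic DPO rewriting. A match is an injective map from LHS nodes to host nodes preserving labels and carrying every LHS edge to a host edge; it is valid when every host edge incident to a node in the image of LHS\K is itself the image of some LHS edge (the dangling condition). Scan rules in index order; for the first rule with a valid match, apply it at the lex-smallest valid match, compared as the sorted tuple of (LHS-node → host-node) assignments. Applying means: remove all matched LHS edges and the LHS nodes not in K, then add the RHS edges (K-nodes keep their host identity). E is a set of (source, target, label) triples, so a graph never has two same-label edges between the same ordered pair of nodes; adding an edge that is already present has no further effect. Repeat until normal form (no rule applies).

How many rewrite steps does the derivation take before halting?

initial: |V|=6 |E|=9  E = 0-r->0 0-q->4 1-p->0 1-r->1 1-p->2 2-q->1 3-p->1 5-r->4 5-p->5
step 1: apply R1 at {0↦4, 1↦0}  → |V|=6 |E|=8  E = 0-r->0 1-p->0 1-r->1 1-p->2 2-q->1 3-p->1 5-r->4 5-p->5
step 2: apply R3 at {0↦5, 1↦4, 2↦0}  → |V|=6 |E|=5  E = 1-p->0 1-r->1 1-p->2 2-q->1 3-p->1
step 3: apply R2 at {0↦1, 1↦4}  → |V|=5 |E|=4  E = 1-p->0 1-p->2 2-q->1 3-p->1
normal form: no rule applies after step 3

Answer: 3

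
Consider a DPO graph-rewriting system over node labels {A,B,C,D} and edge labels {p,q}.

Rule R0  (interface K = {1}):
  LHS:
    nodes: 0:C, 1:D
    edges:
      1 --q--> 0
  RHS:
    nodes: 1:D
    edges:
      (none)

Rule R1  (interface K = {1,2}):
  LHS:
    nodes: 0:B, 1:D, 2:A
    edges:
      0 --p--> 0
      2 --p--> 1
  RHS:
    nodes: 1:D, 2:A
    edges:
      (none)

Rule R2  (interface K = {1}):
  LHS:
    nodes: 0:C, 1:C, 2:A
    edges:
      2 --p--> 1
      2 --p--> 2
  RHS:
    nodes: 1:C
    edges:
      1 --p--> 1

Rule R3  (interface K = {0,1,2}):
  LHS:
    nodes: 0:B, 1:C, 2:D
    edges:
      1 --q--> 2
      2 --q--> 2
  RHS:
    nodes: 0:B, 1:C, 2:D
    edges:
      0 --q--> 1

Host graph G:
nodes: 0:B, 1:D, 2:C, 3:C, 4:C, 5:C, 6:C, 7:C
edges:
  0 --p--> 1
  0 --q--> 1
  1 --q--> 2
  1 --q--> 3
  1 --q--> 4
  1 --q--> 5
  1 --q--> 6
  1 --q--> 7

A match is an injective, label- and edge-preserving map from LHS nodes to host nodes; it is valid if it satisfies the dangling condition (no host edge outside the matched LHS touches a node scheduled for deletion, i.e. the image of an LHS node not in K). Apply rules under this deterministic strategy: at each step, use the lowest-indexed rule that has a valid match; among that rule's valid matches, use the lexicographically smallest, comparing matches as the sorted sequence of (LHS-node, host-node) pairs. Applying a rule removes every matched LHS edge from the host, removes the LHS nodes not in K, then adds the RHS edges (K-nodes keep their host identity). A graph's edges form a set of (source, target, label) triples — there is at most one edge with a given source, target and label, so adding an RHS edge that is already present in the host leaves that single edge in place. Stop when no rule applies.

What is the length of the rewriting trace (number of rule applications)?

Answer: 6

Steps:
[0] host  ⇒  8 nodes, 8 edges  {0-p->1 0-q->1 1-q->2 1-q->3 1-q->4 1-q->5 1-q->6 1-q->7}
[1] R0 @ {0↦2, 1↦1}  ⇒  7 nodes, 7 edges  {0-p->1 0-q->1 1-q->3 1-q->4 1-q->5 1-q->6 1-q->7}
[2] R0 @ {0↦3, 1↦1}  ⇒  6 nodes, 6 edges  {0-p->1 0-q->1 1-q->4 1-q->5 1-q->6 1-q->7}
[3] R0 @ {0↦4, 1↦1}  ⇒  5 nodes, 5 edges  {0-p->1 0-q->1 1-q->5 1-q->6 1-q->7}
[4] R0 @ {0↦5, 1↦1}  ⇒  4 nodes, 4 edges  {0-p->1 0-q->1 1-q->6 1-q->7}
[5] R0 @ {0↦6, 1↦1}  ⇒  3 nodes, 3 edges  {0-p->1 0-q->1 1-q->7}
[6] R0 @ {0↦7, 1↦1}  ⇒  2 nodes, 2 edges  {0-p->1 0-q->1}
halt: no rule applies after step 6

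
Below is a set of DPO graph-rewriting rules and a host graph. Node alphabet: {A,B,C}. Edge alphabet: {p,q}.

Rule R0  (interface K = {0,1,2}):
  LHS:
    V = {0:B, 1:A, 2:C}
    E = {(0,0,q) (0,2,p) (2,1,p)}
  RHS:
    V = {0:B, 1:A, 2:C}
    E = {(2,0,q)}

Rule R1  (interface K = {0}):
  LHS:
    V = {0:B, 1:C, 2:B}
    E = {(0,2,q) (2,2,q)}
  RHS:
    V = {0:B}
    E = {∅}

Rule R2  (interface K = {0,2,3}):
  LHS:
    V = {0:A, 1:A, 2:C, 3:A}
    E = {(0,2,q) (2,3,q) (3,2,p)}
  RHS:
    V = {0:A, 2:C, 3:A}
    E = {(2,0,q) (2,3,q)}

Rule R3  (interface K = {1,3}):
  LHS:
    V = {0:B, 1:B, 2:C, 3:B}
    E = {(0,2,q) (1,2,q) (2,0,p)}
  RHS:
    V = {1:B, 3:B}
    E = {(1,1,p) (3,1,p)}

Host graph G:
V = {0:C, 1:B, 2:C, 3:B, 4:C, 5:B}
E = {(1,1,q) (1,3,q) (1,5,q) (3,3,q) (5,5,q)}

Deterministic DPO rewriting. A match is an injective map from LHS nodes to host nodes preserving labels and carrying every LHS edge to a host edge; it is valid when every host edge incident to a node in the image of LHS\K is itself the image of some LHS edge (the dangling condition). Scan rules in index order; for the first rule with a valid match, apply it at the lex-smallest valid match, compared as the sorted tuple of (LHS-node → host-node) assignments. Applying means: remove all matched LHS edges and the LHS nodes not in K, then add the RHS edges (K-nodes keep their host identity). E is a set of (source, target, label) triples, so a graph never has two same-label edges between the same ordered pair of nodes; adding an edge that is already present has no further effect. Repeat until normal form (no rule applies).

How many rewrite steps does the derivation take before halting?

Answer: 2

Derivation:
initial: |V|=6 |E|=5  E = 1-q->1 1-q->3 1-q->5 3-q->3 5-q->5
step 1: apply R1 at {0↦1, 1↦0, 2↦3}  → |V|=4 |E|=3  E = 1-q->1 1-q->5 5-q->5
step 2: apply R1 at {0↦1, 1↦2, 2↦5}  → |V|=2 |E|=1  E = 1-q->1
final graph: no rule applies after step 2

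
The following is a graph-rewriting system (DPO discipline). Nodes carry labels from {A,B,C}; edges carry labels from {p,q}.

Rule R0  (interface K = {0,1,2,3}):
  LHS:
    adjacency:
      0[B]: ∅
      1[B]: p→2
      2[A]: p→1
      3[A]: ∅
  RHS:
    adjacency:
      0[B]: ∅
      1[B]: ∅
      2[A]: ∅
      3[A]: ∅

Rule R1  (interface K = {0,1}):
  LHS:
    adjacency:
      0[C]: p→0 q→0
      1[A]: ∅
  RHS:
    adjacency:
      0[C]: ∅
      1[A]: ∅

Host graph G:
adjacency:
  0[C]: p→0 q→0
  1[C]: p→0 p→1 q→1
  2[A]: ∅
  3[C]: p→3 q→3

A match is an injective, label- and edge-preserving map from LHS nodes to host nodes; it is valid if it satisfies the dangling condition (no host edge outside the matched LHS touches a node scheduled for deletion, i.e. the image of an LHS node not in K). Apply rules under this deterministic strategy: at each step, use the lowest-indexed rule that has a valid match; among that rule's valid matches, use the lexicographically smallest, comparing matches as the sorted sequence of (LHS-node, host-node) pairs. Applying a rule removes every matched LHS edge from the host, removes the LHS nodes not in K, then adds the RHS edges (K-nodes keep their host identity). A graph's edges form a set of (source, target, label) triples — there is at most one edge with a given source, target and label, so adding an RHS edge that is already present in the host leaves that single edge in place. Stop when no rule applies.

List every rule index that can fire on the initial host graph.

R0: no valid match — LHS pattern not found
R1: 3 valid matches — {0↦0, 1↦2}, {0↦1, 1↦2}, {0↦3, 1↦2}

Answer: [R1]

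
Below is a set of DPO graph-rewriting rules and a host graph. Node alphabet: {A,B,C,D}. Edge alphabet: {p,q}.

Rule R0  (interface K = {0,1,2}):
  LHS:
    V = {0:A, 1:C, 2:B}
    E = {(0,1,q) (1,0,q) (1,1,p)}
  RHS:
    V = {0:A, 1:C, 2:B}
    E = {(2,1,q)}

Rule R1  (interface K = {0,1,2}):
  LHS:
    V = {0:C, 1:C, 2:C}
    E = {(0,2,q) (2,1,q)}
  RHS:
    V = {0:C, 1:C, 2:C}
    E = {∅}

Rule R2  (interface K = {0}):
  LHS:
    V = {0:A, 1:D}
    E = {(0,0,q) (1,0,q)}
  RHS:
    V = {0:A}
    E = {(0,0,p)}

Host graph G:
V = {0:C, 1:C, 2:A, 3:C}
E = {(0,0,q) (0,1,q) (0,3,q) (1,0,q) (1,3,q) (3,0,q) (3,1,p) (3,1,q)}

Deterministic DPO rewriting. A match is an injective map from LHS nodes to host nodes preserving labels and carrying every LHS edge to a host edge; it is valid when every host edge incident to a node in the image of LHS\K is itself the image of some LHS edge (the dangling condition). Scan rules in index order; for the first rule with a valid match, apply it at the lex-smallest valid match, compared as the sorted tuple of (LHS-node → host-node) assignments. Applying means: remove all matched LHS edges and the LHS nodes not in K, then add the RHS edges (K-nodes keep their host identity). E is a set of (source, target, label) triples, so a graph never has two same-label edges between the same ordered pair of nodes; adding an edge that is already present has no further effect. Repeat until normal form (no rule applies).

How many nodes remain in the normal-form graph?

start.  V:4 E:8  edges: 0-q->0 0-q->1 0-q->3 1-q->0 1-q->3 3-q->0 3-p->1 3-q->1
1. fire R1 via {0↦0, 1↦1, 2↦3}  →  V:4 E:6  edges: 0-q->0 0-q->1 1-q->0 1-q->3 3-q->0 3-p->1
2. fire R1 via {0↦0, 1↦3, 2↦1}  →  V:4 E:4  edges: 0-q->0 1-q->0 3-q->0 3-p->1
final graph: no rule applies after step 2
NF nodes: {0:C, 1:C, 2:A, 3:C}

Answer: 4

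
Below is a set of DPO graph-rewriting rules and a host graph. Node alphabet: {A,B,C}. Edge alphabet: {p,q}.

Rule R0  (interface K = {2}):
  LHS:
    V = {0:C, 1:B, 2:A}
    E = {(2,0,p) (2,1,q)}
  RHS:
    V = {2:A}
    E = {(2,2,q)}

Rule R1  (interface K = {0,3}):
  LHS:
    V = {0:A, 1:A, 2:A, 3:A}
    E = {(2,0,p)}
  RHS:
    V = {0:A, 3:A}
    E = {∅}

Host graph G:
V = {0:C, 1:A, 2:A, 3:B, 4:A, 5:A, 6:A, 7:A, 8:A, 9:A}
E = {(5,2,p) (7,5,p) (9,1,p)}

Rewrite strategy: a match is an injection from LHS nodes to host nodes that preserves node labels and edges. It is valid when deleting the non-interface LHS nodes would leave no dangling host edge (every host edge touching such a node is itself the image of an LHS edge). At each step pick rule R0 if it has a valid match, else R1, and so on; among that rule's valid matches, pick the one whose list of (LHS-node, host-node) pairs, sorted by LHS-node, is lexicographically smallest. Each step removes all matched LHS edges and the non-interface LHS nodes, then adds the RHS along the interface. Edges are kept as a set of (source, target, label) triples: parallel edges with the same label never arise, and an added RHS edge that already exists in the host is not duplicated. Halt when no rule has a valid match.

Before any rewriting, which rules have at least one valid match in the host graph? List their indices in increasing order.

R0: no valid match — LHS pattern not found
R1: 30 valid matches — {0↦1, 1↦4, 2↦9, 3↦2}, {0↦1, 1↦4, 2↦9, 3↦5}, {0↦1, 1↦4, 2↦9, 3↦6} (+27 more)

Answer: [R1]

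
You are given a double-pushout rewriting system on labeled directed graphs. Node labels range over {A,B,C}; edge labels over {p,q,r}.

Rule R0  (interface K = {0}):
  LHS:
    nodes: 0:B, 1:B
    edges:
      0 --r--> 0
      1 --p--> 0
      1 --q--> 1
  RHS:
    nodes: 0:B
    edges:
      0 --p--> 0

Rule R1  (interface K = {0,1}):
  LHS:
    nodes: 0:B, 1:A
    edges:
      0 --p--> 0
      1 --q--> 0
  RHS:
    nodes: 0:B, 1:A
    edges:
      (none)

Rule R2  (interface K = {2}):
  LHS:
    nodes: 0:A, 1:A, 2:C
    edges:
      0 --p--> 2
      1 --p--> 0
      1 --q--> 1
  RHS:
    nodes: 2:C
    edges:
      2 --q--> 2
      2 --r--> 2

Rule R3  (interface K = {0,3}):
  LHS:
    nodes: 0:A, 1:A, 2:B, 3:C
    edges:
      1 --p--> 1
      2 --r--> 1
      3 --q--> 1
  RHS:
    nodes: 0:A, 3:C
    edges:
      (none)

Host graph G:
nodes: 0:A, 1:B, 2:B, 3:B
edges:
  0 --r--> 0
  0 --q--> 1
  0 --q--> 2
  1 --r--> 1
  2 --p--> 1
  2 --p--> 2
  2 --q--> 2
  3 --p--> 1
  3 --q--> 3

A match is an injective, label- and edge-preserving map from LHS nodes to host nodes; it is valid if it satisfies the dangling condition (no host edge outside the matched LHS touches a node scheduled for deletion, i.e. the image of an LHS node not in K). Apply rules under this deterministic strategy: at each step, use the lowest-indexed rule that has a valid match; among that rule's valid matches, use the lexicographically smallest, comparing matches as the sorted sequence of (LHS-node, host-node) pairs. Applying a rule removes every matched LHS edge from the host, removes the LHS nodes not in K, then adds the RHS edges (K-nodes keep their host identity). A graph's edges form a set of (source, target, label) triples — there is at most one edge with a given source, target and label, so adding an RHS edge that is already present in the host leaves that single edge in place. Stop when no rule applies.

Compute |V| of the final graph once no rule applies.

initial: |V|=4 |E|=9  E = 0-r->0 0-q->1 0-q->2 1-r->1 2-p->1 2-p->2 2-q->2 3-p->1 3-q->3
step 1: apply R0 at {0↦1, 1↦3}  → |V|=3 |E|=7  E = 0-r->0 0-q->1 0-q->2 1-p->1 2-p->1 2-p->2 2-q->2
step 2: apply R1 at {0↦1, 1↦0}  → |V|=3 |E|=5  E = 0-r->0 0-q->2 2-p->1 2-p->2 2-q->2
step 3: apply R1 at {0↦2, 1↦0}  → |V|=3 |E|=3  E = 0-r->0 2-p->1 2-q->2
final graph: no rule applies after step 3
NF nodes: {0:A, 1:B, 2:B}

Answer: 3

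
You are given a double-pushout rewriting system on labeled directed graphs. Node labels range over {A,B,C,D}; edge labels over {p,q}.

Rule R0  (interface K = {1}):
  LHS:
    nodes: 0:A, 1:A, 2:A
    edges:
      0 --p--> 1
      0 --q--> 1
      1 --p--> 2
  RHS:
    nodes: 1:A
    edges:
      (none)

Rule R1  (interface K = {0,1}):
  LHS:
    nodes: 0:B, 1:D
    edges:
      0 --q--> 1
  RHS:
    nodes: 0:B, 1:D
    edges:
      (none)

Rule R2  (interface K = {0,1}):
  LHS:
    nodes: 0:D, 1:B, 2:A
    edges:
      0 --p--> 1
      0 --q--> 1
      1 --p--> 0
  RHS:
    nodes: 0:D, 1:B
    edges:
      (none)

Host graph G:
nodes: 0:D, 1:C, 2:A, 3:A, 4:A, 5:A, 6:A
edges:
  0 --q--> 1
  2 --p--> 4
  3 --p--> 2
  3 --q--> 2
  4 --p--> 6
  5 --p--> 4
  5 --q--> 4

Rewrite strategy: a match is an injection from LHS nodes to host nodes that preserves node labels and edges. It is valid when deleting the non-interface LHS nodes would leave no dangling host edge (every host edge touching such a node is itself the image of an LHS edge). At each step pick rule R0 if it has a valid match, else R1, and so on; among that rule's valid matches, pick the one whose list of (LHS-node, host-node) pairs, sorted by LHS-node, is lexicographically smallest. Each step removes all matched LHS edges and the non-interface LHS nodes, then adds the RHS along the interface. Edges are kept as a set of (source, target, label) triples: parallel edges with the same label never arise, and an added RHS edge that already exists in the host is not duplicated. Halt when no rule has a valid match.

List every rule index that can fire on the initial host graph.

R0: 1 valid match — {0↦5, 1↦4, 2↦6}
R1: no valid match — LHS pattern not found
R2: no valid match — LHS pattern not found

Answer: [R0]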